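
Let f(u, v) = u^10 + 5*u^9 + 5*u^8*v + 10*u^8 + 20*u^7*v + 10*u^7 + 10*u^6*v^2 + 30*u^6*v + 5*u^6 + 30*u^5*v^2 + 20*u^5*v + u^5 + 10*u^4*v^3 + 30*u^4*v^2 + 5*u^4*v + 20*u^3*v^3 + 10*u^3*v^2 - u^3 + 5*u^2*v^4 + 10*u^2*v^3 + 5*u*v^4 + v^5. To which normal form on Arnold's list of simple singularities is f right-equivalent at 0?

E8

The Hessian of f at 0 is [[0, 0], [0, 0]] with rank 0, so corank 2. A Groebner basis of the Jacobian ideal J(f) in C{u,v} is {v^5, u*v^3 + v^4/4, u^2}; counting standard monomials gives mu = 8. Corank 2; j^3 = -u^3 is a perfect cube, so E-series; the 5-jet and mu = 8 give E_8.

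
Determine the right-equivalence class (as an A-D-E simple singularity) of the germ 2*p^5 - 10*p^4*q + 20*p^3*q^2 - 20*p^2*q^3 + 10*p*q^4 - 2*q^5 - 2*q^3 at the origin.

The Hessian of f at 0 has rank 0. Corank 2; j^3 = -2*q^3 is a perfect cube, so E-series; the 5-jet and mu = 8 give E_8.

E8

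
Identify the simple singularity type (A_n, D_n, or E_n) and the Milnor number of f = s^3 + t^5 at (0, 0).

Type E8, Milnor number mu = 8.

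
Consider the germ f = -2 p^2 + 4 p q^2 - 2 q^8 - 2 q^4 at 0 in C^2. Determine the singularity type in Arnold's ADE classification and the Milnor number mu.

Type A7, Milnor number mu = 7.

The Hessian of f at 0 is [[-4, 0], [0, 0]] with rank 1, so corank 1. A Groebner basis of the Jacobian ideal J(f) in C{p,q} is {p^4, p^3*q, -p + q^2}; counting standard monomials gives mu = 7. Corank 1: A-series; mu = 7 gives A_7.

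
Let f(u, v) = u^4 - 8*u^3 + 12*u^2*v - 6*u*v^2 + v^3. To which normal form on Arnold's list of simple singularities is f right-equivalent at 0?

E_6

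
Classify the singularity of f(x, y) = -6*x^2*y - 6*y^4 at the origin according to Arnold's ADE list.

D5

The Hessian of f at 0 has rank 0. Corank 2; j^3 = -6*x^2*y has shape L^2 M (L != M), so D-series; mu = 5 gives D_5.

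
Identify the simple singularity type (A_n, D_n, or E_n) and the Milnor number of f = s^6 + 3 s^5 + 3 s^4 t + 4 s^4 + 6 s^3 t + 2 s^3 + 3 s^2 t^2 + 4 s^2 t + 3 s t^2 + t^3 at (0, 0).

Type D_{4}, Milnor number mu = 4.

The Hessian of f at 0 has rank 0. Corank 2; j^3 = (s + t)*(2*s^2 + 2*s*t + t^2) splits into three distinct lines over C (the quadratic factor has nonzero discriminant), so D_4.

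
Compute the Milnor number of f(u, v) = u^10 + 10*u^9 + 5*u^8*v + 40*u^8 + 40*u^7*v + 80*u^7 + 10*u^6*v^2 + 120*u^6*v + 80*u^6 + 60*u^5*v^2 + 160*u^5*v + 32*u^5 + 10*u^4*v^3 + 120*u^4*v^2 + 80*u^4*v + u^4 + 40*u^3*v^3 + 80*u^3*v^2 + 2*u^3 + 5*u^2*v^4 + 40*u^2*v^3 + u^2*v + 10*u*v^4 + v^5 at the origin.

The Hessian of f at 0 has rank 0. Corank 2; j^3 = u^2*(2*u + v) has shape L^2 M (L != M), so D-series; mu = 6 gives D_6.

6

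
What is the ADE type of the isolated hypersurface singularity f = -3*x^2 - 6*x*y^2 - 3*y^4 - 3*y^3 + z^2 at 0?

A_2

The Hessian of f at 0 is [[-6, 0, 0], [0, 0, 0], [0, 0, 2]] with rank 2, so corank 1. A Groebner basis of the Jacobian ideal J(f) in C{x,y,z} is {y^2, x, z}; counting standard monomials gives mu = 2. Corank 1: A-series; mu = 2 gives A_2.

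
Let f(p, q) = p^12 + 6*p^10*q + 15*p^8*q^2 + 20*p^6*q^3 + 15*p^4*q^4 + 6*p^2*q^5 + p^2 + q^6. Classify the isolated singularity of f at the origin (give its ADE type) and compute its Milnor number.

Type A_{5}, Milnor number mu = 5.

The Hessian of f at 0 has rank 1. Corank 1: A-series; mu = 5 gives A_5.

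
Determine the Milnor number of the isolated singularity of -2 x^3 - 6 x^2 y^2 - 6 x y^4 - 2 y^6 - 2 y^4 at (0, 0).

6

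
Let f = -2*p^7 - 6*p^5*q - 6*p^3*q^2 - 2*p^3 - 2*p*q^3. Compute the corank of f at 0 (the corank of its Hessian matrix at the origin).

The Hessian at 0 is [[0, 0], [0, 0]] of rank 0; hence corank 2.

2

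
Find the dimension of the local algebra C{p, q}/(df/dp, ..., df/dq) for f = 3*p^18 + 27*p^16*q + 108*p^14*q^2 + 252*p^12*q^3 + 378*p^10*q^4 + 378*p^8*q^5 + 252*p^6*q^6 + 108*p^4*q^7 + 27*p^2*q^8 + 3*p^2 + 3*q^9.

8

The Hessian of f at 0 has rank 1. Corank 1: A-series; mu = 8 gives A_8.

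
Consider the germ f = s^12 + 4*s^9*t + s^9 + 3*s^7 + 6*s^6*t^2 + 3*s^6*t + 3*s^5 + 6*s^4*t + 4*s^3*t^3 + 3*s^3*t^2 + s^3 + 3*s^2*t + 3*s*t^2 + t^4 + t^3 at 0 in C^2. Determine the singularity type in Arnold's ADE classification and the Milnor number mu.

The Hessian of f at 0 is [[0, 0], [0, 0]] with rank 0, so corank 2. A Groebner basis of the Jacobian ideal J(f) in C{s,t} is {t^3, s^2 + 2*s*t + t^2}; counting standard monomials gives mu = 6. Corank 2; j^3 = (s + t)^3 is a perfect cube, so E-series; the 4-jet and mu = 6 give E_6.

Type E6, Milnor number mu = 6.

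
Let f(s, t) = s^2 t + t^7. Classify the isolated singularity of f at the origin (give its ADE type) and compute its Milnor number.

Type D_{8}, Milnor number mu = 8.

The Hessian of f at 0 has rank 0. Corank 2; j^3 = s^2*t has shape L^2 M (L != M), so D-series; mu = 8 gives D_8.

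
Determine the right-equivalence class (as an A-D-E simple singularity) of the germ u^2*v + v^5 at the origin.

D_{6}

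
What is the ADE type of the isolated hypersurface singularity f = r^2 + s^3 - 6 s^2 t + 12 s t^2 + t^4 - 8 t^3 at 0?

The Hessian of f at 0 is [[0, 0, 0], [0, 0, 0], [0, 0, 2]] with rank 1, so corank 2. A Groebner basis of the Jacobian ideal J(f) in C{s,t,r} is {t^3, s^2 - 4*s*t + 4*t^2, r}; counting standard monomials gives mu = 6. Corank 2; j^3 = (s - 2*t)^3 is a perfect cube, so E-series; the 4-jet and mu = 6 give E_6.

E_{6}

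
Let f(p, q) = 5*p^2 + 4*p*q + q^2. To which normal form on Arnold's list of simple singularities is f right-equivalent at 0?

A_{1}

The Hessian of f at 0 has rank 2. Corank 0: nondegenerate Morse point, so A_1.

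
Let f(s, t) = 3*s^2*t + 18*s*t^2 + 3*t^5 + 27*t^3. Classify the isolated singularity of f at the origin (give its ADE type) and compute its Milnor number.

Type D6, Milnor number mu = 6.

The Hessian of f at 0 is [[0, 0], [0, 0]] with rank 0, so corank 2. A Groebner basis of the Jacobian ideal J(f) in C{s,t} is {s^2/5 + t^4 - 9*t^2/5, s^3 + 27*t^3, s*t + 3*t^2}; counting standard monomials gives mu = 6. Corank 2; j^3 = 3*t*(s + 3*t)^2 has shape L^2 M (L != M), so D-series; mu = 6 gives D_6.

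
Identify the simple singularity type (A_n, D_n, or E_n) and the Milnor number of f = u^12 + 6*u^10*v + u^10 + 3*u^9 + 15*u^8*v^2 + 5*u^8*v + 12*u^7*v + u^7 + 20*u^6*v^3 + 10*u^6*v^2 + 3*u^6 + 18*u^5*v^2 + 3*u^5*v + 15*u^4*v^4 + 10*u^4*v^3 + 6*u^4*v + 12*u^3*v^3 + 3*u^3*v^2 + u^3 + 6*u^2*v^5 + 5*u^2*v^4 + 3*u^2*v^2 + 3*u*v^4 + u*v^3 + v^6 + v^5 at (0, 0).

Type E7, Milnor number mu = 7.

The Hessian of f at 0 is [[0, 0], [0, 0]] with rank 0, so corank 2. A Groebner basis of the Jacobian ideal J(f) in C{u,v} is {-u^2 + v^4 - v^3/3, u^3, u^2*v + u^2/3 + v^3/9, u^2 + u*v^2 + v^3/3}; counting standard monomials gives mu = 7. Corank 2; j^3 = u^3 is a perfect cube, so E-series; the 4-jet and mu = 7 give E_7.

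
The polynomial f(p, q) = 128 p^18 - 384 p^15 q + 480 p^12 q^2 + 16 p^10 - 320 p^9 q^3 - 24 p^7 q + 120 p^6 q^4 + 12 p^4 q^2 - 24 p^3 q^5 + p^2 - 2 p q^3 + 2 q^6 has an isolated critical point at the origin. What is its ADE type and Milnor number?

Type A5, Milnor number mu = 5.

The Hessian of f at 0 has rank 1. Corank 1: A-series; mu = 5 gives A_5.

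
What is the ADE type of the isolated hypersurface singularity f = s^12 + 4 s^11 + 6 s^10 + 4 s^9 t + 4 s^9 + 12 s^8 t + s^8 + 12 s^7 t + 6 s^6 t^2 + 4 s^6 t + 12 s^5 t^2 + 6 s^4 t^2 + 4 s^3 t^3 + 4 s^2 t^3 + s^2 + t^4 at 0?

A3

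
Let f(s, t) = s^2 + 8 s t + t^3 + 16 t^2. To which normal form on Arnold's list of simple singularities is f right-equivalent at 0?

A_2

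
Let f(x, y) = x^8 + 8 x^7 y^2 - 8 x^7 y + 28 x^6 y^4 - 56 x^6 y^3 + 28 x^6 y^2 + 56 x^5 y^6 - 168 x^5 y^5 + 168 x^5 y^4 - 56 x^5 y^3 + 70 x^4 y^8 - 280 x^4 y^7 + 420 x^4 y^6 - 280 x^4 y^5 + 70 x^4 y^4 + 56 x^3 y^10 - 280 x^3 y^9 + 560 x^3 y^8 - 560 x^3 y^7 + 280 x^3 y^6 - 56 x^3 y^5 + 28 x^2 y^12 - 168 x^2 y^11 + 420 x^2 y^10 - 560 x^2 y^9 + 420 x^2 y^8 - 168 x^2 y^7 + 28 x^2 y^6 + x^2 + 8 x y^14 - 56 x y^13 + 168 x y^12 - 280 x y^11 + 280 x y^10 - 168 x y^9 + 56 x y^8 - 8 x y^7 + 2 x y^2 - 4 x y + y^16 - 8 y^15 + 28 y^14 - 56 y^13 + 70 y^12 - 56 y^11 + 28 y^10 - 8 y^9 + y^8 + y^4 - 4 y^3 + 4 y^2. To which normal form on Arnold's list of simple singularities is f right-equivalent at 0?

A7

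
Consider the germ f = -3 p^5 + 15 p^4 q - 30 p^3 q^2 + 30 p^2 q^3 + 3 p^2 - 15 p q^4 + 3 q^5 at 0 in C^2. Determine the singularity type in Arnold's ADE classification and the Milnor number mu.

Type A_4, Milnor number mu = 4.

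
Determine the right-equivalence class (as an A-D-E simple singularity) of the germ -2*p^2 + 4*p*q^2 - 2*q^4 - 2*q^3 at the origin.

A2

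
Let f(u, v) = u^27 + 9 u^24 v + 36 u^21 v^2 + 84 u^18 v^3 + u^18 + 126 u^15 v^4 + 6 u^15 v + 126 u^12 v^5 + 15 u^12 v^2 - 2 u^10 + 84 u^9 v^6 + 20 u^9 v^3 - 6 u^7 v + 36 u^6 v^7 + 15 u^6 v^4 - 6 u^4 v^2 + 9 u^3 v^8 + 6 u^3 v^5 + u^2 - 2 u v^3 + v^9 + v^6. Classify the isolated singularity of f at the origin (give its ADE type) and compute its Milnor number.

Type A8, Milnor number mu = 8.

The Hessian of f at 0 has rank 1. Corank 1: A-series; mu = 8 gives A_8.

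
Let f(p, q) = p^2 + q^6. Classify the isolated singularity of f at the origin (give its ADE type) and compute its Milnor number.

Type A5, Milnor number mu = 5.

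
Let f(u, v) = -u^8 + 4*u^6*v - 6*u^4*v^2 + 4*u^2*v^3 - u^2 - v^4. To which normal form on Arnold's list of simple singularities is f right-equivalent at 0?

A_3

The Hessian of f at 0 is [[-2, 0], [0, 0]] with rank 1, so corank 1. A Groebner basis of the Jacobian ideal J(f) in C{u,v} is {v^3, u}; counting standard monomials gives mu = 3. Corank 1: A-series; mu = 3 gives A_3.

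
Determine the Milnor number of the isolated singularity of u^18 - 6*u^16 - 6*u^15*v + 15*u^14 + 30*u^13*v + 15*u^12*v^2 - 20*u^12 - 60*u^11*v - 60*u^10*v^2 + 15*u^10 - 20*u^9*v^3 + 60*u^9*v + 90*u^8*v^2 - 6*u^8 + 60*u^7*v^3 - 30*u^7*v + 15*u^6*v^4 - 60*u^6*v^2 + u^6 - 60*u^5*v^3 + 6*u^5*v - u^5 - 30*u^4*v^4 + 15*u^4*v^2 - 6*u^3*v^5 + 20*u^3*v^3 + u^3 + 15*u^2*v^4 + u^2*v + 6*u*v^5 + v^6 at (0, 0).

The Hessian of f at 0 has rank 0. Corank 2; j^3 = u^2*(u + v) has shape L^2 M (L != M), so D-series; mu = 7 gives D_7.

7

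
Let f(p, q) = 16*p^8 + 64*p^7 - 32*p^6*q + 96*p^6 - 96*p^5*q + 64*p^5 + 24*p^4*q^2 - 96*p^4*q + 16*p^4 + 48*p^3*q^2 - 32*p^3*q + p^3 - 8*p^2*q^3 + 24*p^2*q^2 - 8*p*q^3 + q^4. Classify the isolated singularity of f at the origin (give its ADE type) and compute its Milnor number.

Type E_6, Milnor number mu = 6.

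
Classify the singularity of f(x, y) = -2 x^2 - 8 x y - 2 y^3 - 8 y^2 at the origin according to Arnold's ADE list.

A2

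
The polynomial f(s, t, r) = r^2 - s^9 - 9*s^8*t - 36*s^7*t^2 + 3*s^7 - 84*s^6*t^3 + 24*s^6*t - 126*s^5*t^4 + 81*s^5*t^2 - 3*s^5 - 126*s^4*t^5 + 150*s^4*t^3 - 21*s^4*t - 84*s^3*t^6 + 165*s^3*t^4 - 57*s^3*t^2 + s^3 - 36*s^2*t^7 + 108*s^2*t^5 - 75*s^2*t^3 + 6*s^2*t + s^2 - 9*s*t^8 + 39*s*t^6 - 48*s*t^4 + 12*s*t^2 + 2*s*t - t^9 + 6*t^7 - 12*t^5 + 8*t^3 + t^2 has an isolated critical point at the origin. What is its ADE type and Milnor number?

Type A2, Milnor number mu = 2.

The Hessian of f at 0 has rank 2. Corank 1: A-series; mu = 2 gives A_2.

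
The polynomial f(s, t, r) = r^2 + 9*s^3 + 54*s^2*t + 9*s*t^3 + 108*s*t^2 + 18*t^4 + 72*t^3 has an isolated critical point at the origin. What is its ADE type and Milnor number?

The Hessian of f at 0 has rank 1. Corank 2; j^3 = 9*(s + 2*t)^3 is a perfect cube, so E-series; the 4-jet and mu = 7 give E_7.

Type E7, Milnor number mu = 7.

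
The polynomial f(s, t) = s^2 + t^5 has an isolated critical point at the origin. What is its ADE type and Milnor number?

Type A4, Milnor number mu = 4.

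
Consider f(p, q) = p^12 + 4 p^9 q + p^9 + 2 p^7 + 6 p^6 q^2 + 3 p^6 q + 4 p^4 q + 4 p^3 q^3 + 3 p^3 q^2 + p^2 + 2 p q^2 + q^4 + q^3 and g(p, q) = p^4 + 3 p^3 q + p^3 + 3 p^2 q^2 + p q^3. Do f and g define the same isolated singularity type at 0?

The Hessian of f at 0 has rank 1. Corank 1: A-series; mu = 2 gives A_2. The Hessian of g at 0 has rank 0. Corank 2; j^3 = p^3 is a perfect cube, so E-series; the 4-jet and mu = 7 give E_7. f is A_2 but g is E_7, hence not right-equivalent.

No.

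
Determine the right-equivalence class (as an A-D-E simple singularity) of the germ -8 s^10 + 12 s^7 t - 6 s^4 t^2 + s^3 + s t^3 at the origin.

E_{7}

The Hessian of f at 0 is [[0, 0], [0, 0]] with rank 0, so corank 2. A Groebner basis of the Jacobian ideal J(f) in C{s,t} is {s^3, s*t^2, 3*s^2 + t^3}; counting standard monomials gives mu = 7. Corank 2; j^3 = s^3 is a perfect cube, so E-series; the 4-jet and mu = 7 give E_7.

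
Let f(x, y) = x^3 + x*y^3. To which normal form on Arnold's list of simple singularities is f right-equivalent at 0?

The Hessian of f at 0 has rank 0. Corank 2; j^3 = x^3 is a perfect cube, so E-series; the 4-jet and mu = 7 give E_7.

E_{7}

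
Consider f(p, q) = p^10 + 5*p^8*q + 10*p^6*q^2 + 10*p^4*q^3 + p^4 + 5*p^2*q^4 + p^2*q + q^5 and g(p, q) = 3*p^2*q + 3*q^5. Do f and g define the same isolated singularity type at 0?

Yes.

The Hessian of f at 0 has rank 0. Corank 2; j^3 = p^2*q has shape L^2 M (L != M), so D-series; mu = 6 gives D_6. The Hessian of g at 0 has rank 0. Corank 2; j^3 = 3*p^2*q has shape L^2 M (L != M), so D-series; mu = 6 gives D_6. Both have type D_6, hence right-equivalent.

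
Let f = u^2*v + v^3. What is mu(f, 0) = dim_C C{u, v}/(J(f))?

4

The Hessian of f at 0 is [[0, 0], [0, 0]] with rank 0, so corank 2. A Groebner basis of the Jacobian ideal J(f) in C{u,v} is {v^3, u^2 + 3*v^2, u*v}; counting standard monomials gives mu = 4. Corank 2; j^3 = v*(u^2 + v^2) splits into three distinct lines over C (the quadratic factor has nonzero discriminant), so D_4.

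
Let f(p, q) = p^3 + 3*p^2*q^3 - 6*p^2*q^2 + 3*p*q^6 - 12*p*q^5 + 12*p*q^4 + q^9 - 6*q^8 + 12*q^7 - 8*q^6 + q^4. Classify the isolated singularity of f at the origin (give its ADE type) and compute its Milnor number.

The Hessian of f at 0 has rank 0. Corank 2; j^3 = p^3 is a perfect cube, so E-series; the 4-jet and mu = 6 give E_6.

Type E_6, Milnor number mu = 6.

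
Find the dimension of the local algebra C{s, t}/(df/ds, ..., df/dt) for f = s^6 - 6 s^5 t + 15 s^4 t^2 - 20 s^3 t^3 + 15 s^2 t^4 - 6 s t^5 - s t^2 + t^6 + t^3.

The Hessian of f at 0 has rank 0. Corank 2; j^3 = -t^2*(s - t) has shape L^2 M (L != M), so D-series; mu = 7 gives D_7.

7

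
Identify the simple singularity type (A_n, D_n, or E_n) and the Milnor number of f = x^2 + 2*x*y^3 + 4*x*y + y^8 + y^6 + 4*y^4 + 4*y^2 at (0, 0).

Type A7, Milnor number mu = 7.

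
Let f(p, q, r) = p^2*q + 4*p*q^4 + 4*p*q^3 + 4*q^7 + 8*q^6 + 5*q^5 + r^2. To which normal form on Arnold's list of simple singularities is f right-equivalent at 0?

D6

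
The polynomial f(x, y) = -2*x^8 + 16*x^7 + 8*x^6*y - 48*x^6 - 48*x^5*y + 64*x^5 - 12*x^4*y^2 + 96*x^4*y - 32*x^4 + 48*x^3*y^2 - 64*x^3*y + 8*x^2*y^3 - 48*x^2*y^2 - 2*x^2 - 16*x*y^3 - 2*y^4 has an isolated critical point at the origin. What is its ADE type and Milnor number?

Type A_3, Milnor number mu = 3.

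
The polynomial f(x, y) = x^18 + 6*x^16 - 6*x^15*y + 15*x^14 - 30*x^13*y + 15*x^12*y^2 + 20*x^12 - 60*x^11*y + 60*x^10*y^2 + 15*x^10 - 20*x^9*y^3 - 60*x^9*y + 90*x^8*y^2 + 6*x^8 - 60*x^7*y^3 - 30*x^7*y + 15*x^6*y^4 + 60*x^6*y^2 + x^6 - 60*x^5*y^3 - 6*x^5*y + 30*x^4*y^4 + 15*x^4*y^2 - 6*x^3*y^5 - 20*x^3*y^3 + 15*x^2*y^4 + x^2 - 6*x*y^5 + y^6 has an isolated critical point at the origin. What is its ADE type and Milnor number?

Type A5, Milnor number mu = 5.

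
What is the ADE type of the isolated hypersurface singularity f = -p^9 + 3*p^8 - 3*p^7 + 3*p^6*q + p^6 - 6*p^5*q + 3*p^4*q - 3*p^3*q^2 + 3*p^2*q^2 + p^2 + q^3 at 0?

The Hessian of f at 0 is [[2, 0], [0, 0]] with rank 1, so corank 1. A Groebner basis of the Jacobian ideal J(f) in C{p,q} is {q^2, p}; counting standard monomials gives mu = 2. Corank 1: A-series; mu = 2 gives A_2.

A_2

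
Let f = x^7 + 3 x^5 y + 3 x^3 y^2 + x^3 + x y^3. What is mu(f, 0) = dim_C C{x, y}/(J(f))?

7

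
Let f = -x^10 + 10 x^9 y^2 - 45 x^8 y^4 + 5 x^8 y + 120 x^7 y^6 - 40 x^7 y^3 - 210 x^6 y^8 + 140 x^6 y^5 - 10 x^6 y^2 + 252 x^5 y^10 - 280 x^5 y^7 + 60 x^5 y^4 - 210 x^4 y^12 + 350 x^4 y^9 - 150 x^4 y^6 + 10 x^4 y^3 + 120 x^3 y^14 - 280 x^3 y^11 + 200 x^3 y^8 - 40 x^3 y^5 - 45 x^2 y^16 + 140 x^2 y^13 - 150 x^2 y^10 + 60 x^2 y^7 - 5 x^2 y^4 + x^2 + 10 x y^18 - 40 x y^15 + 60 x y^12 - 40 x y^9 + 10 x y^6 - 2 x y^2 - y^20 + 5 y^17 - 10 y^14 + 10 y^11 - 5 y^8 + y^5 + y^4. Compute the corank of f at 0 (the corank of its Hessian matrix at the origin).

1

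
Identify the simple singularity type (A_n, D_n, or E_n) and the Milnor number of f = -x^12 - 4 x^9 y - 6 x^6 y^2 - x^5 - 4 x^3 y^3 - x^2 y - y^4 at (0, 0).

The Hessian of f at 0 has rank 0. Corank 2; j^3 = -x^2*y has shape L^2 M (L != M), so D-series; mu = 5 gives D_5.

Type D_{5}, Milnor number mu = 5.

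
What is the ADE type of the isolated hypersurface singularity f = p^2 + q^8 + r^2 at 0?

A_{7}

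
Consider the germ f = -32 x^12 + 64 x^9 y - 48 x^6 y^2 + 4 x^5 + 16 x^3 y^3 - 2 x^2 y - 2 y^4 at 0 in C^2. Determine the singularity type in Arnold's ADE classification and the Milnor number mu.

Type D_{5}, Milnor number mu = 5.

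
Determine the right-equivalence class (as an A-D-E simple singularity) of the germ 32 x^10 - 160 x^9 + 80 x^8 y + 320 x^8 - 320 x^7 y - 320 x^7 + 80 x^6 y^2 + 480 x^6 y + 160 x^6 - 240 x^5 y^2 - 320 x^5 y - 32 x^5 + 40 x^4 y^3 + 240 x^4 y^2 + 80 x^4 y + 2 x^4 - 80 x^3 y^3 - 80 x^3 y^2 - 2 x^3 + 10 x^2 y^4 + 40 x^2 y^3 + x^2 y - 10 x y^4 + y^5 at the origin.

The Hessian of f at 0 has rank 0. Corank 2; j^3 = -x^2*(2*x - y) has shape L^2 M (L != M), so D-series; mu = 6 gives D_6.

D_{6}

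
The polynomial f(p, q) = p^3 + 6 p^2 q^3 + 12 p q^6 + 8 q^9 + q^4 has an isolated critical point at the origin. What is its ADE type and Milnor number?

Type E_{6}, Milnor number mu = 6.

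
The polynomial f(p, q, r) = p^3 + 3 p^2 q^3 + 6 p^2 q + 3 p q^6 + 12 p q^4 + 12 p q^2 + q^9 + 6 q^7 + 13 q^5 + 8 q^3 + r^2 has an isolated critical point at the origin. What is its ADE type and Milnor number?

The Hessian of f at 0 has rank 1. Corank 2; j^3 = (p + 2*q)^3 is a perfect cube, so E-series; the 5-jet and mu = 8 give E_8.

Type E8, Milnor number mu = 8.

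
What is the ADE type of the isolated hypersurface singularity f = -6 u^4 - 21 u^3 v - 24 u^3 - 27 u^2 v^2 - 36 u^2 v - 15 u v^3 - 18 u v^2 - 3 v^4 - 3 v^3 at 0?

E_7

The Hessian of f at 0 is [[0, 0], [0, 0]] with rank 0, so corank 2. A Groebner basis of the Jacobian ideal J(f) in C{u,v} is {768*u^2 + 768*u*v + v^4 + 8*v^3 + 192*v^2, u^3 + 36*u^2 + 36*u*v + v^3/2 + 9*v^2, u^2*v - 40*u^2 - 40*u*v - 2*v^3/3 - 10*v^2, 32*u^2 + u*v^2 + 32*u*v + 5*v^3/6 + 8*v^2}; counting standard monomials gives mu = 7. Corank 2; j^3 = -3*(2*u + v)^3 is a perfect cube, so E-series; the 4-jet and mu = 7 give E_7.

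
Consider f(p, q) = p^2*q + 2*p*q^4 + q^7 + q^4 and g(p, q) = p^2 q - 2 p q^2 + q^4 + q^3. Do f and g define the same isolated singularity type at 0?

Yes.

The Hessian of f at 0 has rank 0. Corank 2; j^3 = p^2*q has shape L^2 M (L != M), so D-series; mu = 5 gives D_5. The Hessian of g at 0 has rank 0. Corank 2; j^3 = q*(p - q)^2 has shape L^2 M (L != M), so D-series; mu = 5 gives D_5. Both have type D_5, hence right-equivalent.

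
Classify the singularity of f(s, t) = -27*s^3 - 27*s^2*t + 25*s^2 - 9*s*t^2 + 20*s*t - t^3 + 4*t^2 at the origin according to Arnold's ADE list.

The Hessian of f at 0 has rank 1. Corank 1: A-series; mu = 2 gives A_2.

A_2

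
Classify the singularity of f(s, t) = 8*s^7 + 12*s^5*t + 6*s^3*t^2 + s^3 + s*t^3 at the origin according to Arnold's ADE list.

The Hessian of f at 0 is [[0, 0], [0, 0]] with rank 0, so corank 2. A Groebner basis of the Jacobian ideal J(f) in C{s,t} is {s^3, s*t^2, 3*s^2 + t^3}; counting standard monomials gives mu = 7. Corank 2; j^3 = s^3 is a perfect cube, so E-series; the 4-jet and mu = 7 give E_7.

E7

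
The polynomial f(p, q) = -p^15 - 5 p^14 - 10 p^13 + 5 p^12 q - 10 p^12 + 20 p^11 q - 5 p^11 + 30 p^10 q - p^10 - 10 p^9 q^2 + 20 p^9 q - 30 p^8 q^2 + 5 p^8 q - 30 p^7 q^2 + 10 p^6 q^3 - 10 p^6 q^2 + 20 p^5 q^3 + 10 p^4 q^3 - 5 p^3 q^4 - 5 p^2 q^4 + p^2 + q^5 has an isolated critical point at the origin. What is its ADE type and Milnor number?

The Hessian of f at 0 has rank 1. Corank 1: A-series; mu = 4 gives A_4.

Type A4, Milnor number mu = 4.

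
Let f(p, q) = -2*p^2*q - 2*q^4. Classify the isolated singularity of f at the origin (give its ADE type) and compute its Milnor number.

Type D_{5}, Milnor number mu = 5.

The Hessian of f at 0 is [[0, 0], [0, 0]] with rank 0, so corank 2. A Groebner basis of the Jacobian ideal J(f) in C{p,q} is {p^3, p^2/4 + q^3, p*q}; counting standard monomials gives mu = 5. Corank 2; j^3 = -2*p^2*q has shape L^2 M (L != M), so D-series; mu = 5 gives D_5.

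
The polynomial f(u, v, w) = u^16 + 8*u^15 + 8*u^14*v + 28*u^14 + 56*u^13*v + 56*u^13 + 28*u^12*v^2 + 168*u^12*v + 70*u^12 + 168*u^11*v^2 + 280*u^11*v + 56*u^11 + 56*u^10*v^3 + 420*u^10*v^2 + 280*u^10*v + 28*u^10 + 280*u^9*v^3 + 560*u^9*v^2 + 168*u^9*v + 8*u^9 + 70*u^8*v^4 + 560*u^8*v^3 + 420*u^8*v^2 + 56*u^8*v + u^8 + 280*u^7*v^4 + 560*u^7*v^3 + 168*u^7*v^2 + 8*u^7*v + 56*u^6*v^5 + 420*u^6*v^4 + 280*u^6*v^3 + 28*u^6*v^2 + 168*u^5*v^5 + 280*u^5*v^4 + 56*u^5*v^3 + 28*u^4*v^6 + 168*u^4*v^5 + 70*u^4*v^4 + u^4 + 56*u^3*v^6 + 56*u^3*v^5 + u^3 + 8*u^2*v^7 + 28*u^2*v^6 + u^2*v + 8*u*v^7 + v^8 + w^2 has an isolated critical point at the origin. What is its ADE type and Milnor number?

Type D_9, Milnor number mu = 9.

The Hessian of f at 0 is [[0, 0, 0], [0, 0, 0], [0, 0, 2]] with rank 1, so corank 2. A Groebner basis of the Jacobian ideal J(f) in C{u,v,w} is {-u*v/8 + v^7, u*v^2, u^2 + u*v, w}; counting standard monomials gives mu = 9. Corank 2; j^3 = u^2*(u + v) has shape L^2 M (L != M), so D-series; mu = 9 gives D_9.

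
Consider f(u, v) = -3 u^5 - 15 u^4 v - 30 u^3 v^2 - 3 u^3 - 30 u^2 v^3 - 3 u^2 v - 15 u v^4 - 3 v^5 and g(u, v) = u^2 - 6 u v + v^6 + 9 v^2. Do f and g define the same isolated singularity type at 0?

The Hessian of f at 0 has rank 0. Corank 2; j^3 = -3*u^2*(u + v) has shape L^2 M (L != M), so D-series; mu = 6 gives D_6. The Hessian of g at 0 has rank 1. Corank 1: A-series; mu = 5 gives A_5. f is D_6 but g is A_5, hence not right-equivalent.

No.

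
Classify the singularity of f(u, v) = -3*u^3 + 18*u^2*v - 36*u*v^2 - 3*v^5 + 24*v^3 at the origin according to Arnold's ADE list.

The Hessian of f at 0 has rank 0. Corank 2; j^3 = -3*(u - 2*v)^3 is a perfect cube, so E-series; the 5-jet and mu = 8 give E_8.

E_{8}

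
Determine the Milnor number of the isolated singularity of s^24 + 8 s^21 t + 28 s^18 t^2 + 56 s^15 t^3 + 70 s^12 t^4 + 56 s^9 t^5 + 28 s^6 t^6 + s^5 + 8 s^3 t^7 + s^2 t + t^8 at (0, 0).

The Hessian of f at 0 is [[0, 0], [0, 0]] with rank 0, so corank 2. A Groebner basis of the Jacobian ideal J(f) in C{s,t} is {s^2/8 + t^7, s^3, s*t}; counting standard monomials gives mu = 9. Corank 2; j^3 = s^2*t has shape L^2 M (L != M), so D-series; mu = 9 gives D_9.

9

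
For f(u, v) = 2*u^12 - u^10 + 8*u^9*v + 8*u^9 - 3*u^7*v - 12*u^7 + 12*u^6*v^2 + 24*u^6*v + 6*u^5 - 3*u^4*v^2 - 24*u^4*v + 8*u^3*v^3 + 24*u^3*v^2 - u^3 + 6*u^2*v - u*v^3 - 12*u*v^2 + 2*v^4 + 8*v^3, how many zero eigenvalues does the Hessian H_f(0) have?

2

The Hessian at 0 is [[0, 0], [0, 0]] of rank 0; hence corank 2.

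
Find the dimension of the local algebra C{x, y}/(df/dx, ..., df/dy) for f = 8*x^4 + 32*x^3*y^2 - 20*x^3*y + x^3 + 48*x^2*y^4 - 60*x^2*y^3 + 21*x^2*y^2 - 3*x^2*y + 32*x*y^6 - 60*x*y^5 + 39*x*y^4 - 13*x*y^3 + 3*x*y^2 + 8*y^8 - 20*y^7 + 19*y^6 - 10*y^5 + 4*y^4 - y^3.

7

The Hessian of f at 0 has rank 0. Corank 2; j^3 = (x - y)^3 is a perfect cube, so E-series; the 4-jet and mu = 7 give E_7.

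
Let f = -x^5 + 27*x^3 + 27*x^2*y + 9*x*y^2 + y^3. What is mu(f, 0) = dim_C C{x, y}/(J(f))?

8

The Hessian of f at 0 is [[0, 0], [0, 0]] with rank 0, so corank 2. A Groebner basis of the Jacobian ideal J(f) in C{x,y} is {y^5, x*y^3 + y^4/4, x^2 + 2*x*y/3 + y^2/9}; counting standard monomials gives mu = 8. Corank 2; j^3 = (3*x + y)^3 is a perfect cube, so E-series; the 5-jet and mu = 8 give E_8.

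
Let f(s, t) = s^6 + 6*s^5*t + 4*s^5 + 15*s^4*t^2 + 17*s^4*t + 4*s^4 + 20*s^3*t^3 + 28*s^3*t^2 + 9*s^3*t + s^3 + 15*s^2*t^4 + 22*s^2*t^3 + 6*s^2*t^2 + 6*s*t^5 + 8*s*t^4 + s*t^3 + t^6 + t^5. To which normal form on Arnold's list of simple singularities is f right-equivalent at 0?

The Hessian of f at 0 is [[0, 0], [0, 0]] with rank 0, so corank 2. A Groebner basis of the Jacobian ideal J(f) in C{s,t} is {-3*s^2/5 + t^4 - t^3/5, s^3, s^2*t + s^2/5 + t^3/15, s^2/5 + s*t^2 + t^3/15}; counting standard monomials gives mu = 7. Corank 2; j^3 = s^3 is a perfect cube, so E-series; the 4-jet and mu = 7 give E_7.

E7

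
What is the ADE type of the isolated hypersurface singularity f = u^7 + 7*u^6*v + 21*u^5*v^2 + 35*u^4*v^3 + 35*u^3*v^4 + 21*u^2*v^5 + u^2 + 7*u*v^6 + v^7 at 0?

A_{6}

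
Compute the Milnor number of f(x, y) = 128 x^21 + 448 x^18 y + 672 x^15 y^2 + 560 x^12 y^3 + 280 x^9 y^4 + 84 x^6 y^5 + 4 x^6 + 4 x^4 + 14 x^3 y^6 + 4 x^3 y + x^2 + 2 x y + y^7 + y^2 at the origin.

6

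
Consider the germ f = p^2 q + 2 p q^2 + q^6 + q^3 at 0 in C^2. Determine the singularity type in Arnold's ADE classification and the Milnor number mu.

The Hessian of f at 0 has rank 0. Corank 2; j^3 = q*(p + q)^2 has shape L^2 M (L != M), so D-series; mu = 7 gives D_7.

Type D_{7}, Milnor number mu = 7.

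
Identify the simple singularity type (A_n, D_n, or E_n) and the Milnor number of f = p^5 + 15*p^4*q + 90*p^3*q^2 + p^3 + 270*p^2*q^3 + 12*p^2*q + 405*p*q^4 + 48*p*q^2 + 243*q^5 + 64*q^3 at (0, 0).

Type E_8, Milnor number mu = 8.

The Hessian of f at 0 is [[0, 0], [0, 0]] with rank 0, so corank 2. A Groebner basis of the Jacobian ideal J(f) in C{p,q} is {q^5, p*q^3 + 15*q^4/4, p^2 + 8*p*q + 16*q^2}; counting standard monomials gives mu = 8. Corank 2; j^3 = (p + 4*q)^3 is a perfect cube, so E-series; the 5-jet and mu = 8 give E_8.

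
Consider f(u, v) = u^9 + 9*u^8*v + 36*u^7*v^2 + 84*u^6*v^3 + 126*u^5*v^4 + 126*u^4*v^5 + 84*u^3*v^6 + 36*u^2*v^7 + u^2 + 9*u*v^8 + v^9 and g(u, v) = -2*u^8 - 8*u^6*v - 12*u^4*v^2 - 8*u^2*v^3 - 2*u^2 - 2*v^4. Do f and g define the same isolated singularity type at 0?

No.

The Hessian of f at 0 has rank 1. Corank 1: A-series; mu = 8 gives A_8. The Hessian of g at 0 has rank 1. Corank 1: A-series; mu = 3 gives A_3. f is A_8 but g is A_3, hence not right-equivalent.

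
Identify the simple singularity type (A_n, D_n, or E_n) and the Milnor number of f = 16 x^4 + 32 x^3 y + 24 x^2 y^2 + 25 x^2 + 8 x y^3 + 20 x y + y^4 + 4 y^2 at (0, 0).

The Hessian of f at 0 has rank 1. Corank 1: A-series; mu = 3 gives A_3.

Type A_{3}, Milnor number mu = 3.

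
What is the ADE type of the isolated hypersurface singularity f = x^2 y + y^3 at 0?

D_4

The Hessian of f at 0 has rank 0. Corank 2; j^3 = y*(x^2 + y^2) splits into three distinct lines over C (the quadratic factor has nonzero discriminant), so D_4.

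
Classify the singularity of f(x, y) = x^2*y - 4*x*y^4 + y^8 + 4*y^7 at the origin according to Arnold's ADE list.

D9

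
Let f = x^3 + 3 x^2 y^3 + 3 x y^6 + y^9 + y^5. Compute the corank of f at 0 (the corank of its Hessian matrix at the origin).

2

The Hessian at 0 is [[0, 0], [0, 0]] of rank 0; hence corank 2.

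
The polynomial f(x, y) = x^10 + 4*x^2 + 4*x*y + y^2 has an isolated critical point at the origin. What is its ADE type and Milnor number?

Type A_9, Milnor number mu = 9.

The Hessian of f at 0 is [[8, 4], [4, 2]] with rank 1, so corank 1. A Groebner basis of the Jacobian ideal J(f) in C{x,y} is {y^9, x + y/2}; counting standard monomials gives mu = 9. Corank 1: A-series; mu = 9 gives A_9.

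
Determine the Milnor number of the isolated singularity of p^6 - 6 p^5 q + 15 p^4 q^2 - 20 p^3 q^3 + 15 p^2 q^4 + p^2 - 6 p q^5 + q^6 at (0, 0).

5

The Hessian of f at 0 is [[2, 0], [0, 0]] with rank 1, so corank 1. A Groebner basis of the Jacobian ideal J(f) in C{p,q} is {q^5, p}; counting standard monomials gives mu = 5. Corank 1: A-series; mu = 5 gives A_5.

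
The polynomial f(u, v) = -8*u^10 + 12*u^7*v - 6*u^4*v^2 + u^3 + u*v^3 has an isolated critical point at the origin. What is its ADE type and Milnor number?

Type E_{7}, Milnor number mu = 7.

The Hessian of f at 0 is [[0, 0], [0, 0]] with rank 0, so corank 2. A Groebner basis of the Jacobian ideal J(f) in C{u,v} is {u^3, u*v^2, 3*u^2 + v^3}; counting standard monomials gives mu = 7. Corank 2; j^3 = u^3 is a perfect cube, so E-series; the 4-jet and mu = 7 give E_7.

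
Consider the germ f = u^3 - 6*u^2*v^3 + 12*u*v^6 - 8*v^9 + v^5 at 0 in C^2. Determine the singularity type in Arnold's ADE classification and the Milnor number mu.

Type E8, Milnor number mu = 8.

The Hessian of f at 0 has rank 0. Corank 2; j^3 = u^3 is a perfect cube, so E-series; the 5-jet and mu = 8 give E_8.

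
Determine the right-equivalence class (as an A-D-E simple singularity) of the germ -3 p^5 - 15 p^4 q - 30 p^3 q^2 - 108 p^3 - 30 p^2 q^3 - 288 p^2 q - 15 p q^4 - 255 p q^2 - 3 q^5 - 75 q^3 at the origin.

D_6

The Hessian of f at 0 has rank 0. Corank 2; j^3 = -3*(p + q)*(6*p + 5*q)^2 has shape L^2 M (L != M), so D-series; mu = 6 gives D_6.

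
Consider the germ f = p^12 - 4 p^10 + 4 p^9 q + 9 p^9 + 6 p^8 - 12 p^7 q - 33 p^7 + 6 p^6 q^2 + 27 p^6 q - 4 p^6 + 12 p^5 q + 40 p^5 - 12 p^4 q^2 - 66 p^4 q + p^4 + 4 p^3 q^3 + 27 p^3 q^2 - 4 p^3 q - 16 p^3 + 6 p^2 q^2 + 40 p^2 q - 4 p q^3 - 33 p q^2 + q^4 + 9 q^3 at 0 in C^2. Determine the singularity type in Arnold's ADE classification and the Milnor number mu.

The Hessian of f at 0 has rank 0. Corank 2; j^3 = -(p - q)*(4*p - 3*q)^2 has shape L^2 M (L != M), so D-series; mu = 5 gives D_5.

Type D5, Milnor number mu = 5.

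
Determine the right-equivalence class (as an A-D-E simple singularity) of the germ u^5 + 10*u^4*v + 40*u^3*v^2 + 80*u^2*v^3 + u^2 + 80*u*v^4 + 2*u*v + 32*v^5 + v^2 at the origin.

A4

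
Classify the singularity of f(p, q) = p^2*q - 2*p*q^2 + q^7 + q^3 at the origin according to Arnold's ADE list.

The Hessian of f at 0 is [[0, 0], [0, 0]] with rank 0, so corank 2. A Groebner basis of the Jacobian ideal J(f) in C{p,q} is {p^2/7 + q^6 - q^2/7, p^3 - q^3, p*q - q^2}; counting standard monomials gives mu = 8. Corank 2; j^3 = q*(p - q)^2 has shape L^2 M (L != M), so D-series; mu = 8 gives D_8.

D8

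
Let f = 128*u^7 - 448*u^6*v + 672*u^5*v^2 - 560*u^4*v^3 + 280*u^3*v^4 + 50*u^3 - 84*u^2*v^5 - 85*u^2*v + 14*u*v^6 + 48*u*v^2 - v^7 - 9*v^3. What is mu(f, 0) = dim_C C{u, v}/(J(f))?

8

The Hessian of f at 0 is [[0, 0], [0, 0]] with rank 0, so corank 2. A Groebner basis of the Jacobian ideal J(f) in C{u,v} is {-78125*u*v/14 + v^6 + 46875*v^2/14, u*v^2 - 3*v^3/5, u^2 - 11*u*v/10 + 3*v^2/10}; counting standard monomials gives mu = 8. Corank 2; j^3 = (2*u - v)*(5*u - 3*v)^2 has shape L^2 M (L != M), so D-series; mu = 8 gives D_8.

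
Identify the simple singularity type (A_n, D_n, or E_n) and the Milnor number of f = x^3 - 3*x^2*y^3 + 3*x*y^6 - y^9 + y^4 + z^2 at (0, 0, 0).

Type E_{6}, Milnor number mu = 6.

The Hessian of f at 0 is [[0, 0, 0], [0, 0, 0], [0, 0, 2]] with rank 1, so corank 2. A Groebner basis of the Jacobian ideal J(f) in C{x,y,z} is {y^3, x^2, z}; counting standard monomials gives mu = 6. Corank 2; j^3 = x^3 is a perfect cube, so E-series; the 4-jet and mu = 6 give E_6.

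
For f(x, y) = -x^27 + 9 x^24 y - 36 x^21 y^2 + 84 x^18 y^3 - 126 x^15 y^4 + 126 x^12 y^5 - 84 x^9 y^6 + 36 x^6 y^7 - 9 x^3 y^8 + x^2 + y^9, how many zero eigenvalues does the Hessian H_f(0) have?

1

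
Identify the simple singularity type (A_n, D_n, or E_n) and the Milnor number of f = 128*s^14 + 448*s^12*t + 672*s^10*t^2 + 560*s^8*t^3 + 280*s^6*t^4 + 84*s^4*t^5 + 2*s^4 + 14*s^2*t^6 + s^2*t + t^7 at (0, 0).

Type D_8, Milnor number mu = 8.

The Hessian of f at 0 has rank 0. Corank 2; j^3 = s^2*t has shape L^2 M (L != M), so D-series; mu = 8 gives D_8.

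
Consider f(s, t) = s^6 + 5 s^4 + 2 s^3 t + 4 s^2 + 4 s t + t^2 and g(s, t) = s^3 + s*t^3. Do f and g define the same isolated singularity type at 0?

The Hessian of f at 0 has rank 1. Corank 1: A-series; mu = 3 gives A_3. The Hessian of g at 0 has rank 0. Corank 2; j^3 = s^3 is a perfect cube, so E-series; the 4-jet and mu = 7 give E_7. f is A_3 but g is E_7, hence not right-equivalent.

No.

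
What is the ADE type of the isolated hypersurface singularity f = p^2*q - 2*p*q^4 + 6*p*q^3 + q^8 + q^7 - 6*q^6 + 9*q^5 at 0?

D_9

The Hessian of f at 0 has rank 0. Corank 2; j^3 = p^2*q has shape L^2 M (L != M), so D-series; mu = 9 gives D_9.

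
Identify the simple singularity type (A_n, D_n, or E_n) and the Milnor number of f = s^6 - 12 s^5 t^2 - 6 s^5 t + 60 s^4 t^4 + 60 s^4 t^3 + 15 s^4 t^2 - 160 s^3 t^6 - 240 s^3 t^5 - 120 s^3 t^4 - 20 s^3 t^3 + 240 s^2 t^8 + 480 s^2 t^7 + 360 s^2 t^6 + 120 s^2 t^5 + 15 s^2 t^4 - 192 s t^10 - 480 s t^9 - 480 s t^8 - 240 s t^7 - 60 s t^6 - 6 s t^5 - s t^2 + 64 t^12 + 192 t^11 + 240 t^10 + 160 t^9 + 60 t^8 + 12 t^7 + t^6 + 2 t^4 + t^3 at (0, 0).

The Hessian of f at 0 is [[0, 0], [0, 0]] with rank 0, so corank 2. A Groebner basis of the Jacobian ideal J(f) in C{s,t} is {s^5 - t^2/6, t^3, s*t - t^2}; counting standard monomials gives mu = 7. Corank 2; j^3 = -t^2*(s - t) has shape L^2 M (L != M), so D-series; mu = 7 gives D_7.

Type D7, Milnor number mu = 7.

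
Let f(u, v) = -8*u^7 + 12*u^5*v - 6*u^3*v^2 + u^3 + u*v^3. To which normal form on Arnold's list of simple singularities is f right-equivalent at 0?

The Hessian of f at 0 has rank 0. Corank 2; j^3 = u^3 is a perfect cube, so E-series; the 4-jet and mu = 7 give E_7.

E_7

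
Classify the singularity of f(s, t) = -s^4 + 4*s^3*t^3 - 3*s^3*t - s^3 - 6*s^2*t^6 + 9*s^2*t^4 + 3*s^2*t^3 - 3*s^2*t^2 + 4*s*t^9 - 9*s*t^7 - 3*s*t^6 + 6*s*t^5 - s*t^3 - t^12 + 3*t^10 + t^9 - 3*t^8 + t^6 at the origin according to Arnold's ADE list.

The Hessian of f at 0 is [[0, 0], [0, 0]] with rank 0, so corank 2. A Groebner basis of the Jacobian ideal J(f) in C{s,t} is {3*s^2 + t^4 + t^3, s^3, s^2*t - s^2 - t^3/3, 2*s^2 + s*t^2 + 2*t^3/3}; counting standard monomials gives mu = 7. Corank 2; j^3 = -s^3 is a perfect cube, so E-series; the 4-jet and mu = 7 give E_7.

E_7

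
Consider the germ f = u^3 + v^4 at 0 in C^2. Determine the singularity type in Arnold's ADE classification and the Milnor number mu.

The Hessian of f at 0 has rank 0. Corank 2; j^3 = u^3 is a perfect cube, so E-series; the 4-jet and mu = 6 give E_6.

Type E6, Milnor number mu = 6.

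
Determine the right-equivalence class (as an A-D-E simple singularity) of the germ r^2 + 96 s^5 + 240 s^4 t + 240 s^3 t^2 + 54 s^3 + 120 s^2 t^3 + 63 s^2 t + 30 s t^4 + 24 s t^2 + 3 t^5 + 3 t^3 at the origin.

The Hessian of f at 0 has rank 1. Corank 2; j^3 = 3*(2*s + t)*(3*s + t)^2 has shape L^2 M (L != M), so D-series; mu = 6 gives D_6.

D_{6}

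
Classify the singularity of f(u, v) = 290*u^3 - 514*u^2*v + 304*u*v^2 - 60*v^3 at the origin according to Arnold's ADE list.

D4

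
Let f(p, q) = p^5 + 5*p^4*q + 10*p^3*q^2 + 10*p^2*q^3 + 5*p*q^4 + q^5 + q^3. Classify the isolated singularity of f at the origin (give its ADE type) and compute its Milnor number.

Type E8, Milnor number mu = 8.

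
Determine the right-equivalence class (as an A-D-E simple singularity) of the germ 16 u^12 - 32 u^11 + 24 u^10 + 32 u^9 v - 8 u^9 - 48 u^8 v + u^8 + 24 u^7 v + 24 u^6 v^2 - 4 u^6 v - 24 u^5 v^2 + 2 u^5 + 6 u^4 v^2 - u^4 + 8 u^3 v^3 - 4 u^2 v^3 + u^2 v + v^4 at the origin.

D_{5}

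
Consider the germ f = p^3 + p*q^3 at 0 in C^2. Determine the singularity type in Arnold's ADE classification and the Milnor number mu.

The Hessian of f at 0 has rank 0. Corank 2; j^3 = p^3 is a perfect cube, so E-series; the 4-jet and mu = 7 give E_7.

Type E_7, Milnor number mu = 7.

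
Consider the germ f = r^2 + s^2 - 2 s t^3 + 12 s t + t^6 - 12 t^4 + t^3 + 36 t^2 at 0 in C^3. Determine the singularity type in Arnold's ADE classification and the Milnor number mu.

Type A_2, Milnor number mu = 2.

The Hessian of f at 0 has rank 2. Corank 1: A-series; mu = 2 gives A_2.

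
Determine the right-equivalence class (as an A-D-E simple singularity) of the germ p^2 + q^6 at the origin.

A_{5}

The Hessian of f at 0 has rank 1. Corank 1: A-series; mu = 5 gives A_5.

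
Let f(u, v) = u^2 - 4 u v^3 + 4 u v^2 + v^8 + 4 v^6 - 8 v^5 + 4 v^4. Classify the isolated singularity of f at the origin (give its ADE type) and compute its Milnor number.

The Hessian of f at 0 has rank 1. Corank 1: A-series; mu = 7 gives A_7.

Type A7, Milnor number mu = 7.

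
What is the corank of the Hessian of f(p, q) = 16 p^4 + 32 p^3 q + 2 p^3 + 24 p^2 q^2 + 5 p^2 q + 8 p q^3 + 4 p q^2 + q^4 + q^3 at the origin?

2

The Hessian at 0 is [[0, 0], [0, 0]] of rank 0; hence corank 2.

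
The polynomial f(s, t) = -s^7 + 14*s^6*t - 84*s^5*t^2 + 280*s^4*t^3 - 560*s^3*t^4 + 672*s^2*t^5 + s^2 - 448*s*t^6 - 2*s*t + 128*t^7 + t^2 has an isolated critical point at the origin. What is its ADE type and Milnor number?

The Hessian of f at 0 is [[2, -2], [-2, 2]] with rank 1, so corank 1. A Groebner basis of the Jacobian ideal J(f) in C{s,t} is {t^6, s - t}; counting standard monomials gives mu = 6. Corank 1: A-series; mu = 6 gives A_6.

Type A_6, Milnor number mu = 6.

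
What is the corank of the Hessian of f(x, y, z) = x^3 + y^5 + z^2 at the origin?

Hessian at 0 has rank 1.

2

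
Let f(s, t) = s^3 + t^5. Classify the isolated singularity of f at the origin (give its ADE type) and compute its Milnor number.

The Hessian of f at 0 is [[0, 0], [0, 0]] with rank 0, so corank 2. A Groebner basis of the Jacobian ideal J(f) in C{s,t} is {t^4, s^2}; counting standard monomials gives mu = 8. Corank 2; j^3 = s^3 is a perfect cube, so E-series; the 5-jet and mu = 8 give E_8.

Type E_{8}, Milnor number mu = 8.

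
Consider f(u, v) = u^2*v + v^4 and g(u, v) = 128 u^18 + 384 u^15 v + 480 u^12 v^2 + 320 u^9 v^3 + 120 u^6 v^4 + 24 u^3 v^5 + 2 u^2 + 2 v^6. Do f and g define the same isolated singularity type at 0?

The Hessian of f at 0 is [[0, 0], [0, 0]] with rank 0, so corank 2. A Groebner basis of the Jacobian ideal J(f) in C{u,v} is {u^3, u^2/4 + v^3, u*v}; counting standard monomials gives mu = 5. Corank 2; j^3 = u^2*v has shape L^2 M (L != M), so D-series; mu = 5 gives D_5. The Hessian of g at 0 is [[4, 0], [0, 0]] with rank 1, so corank 1. A Groebner basis of the Jacobian ideal J(g) in C{u,v} is {v^5, u}; counting standard monomials gives mu = 5. Corank 1: A-series; mu = 5 gives A_5. f is D_5 but g is A_5, hence not right-equivalent.

No.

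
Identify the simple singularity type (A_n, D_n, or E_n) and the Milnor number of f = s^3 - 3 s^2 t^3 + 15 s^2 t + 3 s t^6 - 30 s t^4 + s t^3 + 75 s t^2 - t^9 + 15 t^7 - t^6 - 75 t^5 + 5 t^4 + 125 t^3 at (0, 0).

Type E7, Milnor number mu = 7.

The Hessian of f at 0 is [[0, 0], [0, 0]] with rank 0, so corank 2. A Groebner basis of the Jacobian ideal J(f) in C{s,t} is {s^3 + 15*s^2*t + 750*s^2 + 7500*s*t + 18750*t^2, -15*s^2 + s*t^2 - 150*s*t - 375*t^2, 3*s^2 + 30*s*t + t^3 + 75*t^2}; counting standard monomials gives mu = 7. Corank 2; j^3 = (s + 5*t)^3 is a perfect cube, so E-series; the 4-jet and mu = 7 give E_7.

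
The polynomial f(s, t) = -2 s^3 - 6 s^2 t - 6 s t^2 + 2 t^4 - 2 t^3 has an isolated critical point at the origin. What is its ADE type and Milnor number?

The Hessian of f at 0 has rank 0. Corank 2; j^3 = -2*(s + t)^3 is a perfect cube, so E-series; the 4-jet and mu = 6 give E_6.

Type E6, Milnor number mu = 6.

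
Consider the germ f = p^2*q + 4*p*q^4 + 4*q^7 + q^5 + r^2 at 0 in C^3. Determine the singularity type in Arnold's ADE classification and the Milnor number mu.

The Hessian of f at 0 has rank 1. Corank 2; j^3 = p^2*q has shape L^2 M (L != M), so D-series; mu = 6 gives D_6.

Type D6, Milnor number mu = 6.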